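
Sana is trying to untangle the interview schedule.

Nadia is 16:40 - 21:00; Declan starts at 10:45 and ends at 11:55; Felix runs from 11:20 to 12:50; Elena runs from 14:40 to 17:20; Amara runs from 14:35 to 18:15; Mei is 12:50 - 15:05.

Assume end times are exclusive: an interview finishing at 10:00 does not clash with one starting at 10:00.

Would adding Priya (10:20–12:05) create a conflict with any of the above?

Declan: starts 10:45 before Priya ends 12:05, and ends 11:55 after Priya starts 10:20 → overlap.
Felix: starts 11:20 before Priya ends 12:05, and ends 12:50 after Priya starts 10:20 → overlap.
Mei: starts 12:50 at or after Priya ends 12:05 → clear.
Amara: starts 14:35 at or after Priya ends 12:05 → clear.
Elena: starts 14:40 at or after Priya ends 12:05 → clear.
Nadia: starts 16:40 at or after Priya ends 12:05 → clear.
Priya overlaps Felix, Declan.

Yes — it overlaps Declan, Felix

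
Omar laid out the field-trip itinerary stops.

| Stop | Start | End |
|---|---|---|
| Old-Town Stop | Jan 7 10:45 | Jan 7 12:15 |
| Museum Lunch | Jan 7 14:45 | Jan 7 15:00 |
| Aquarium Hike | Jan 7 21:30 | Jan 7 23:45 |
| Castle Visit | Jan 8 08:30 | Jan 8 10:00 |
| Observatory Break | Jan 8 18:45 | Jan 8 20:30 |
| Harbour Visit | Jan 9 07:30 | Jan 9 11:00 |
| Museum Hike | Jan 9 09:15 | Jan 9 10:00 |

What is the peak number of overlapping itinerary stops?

2

Walk through starts and ends in time order (an end at T is processed before a start at T):
Jan 7 10:45 start Old-Town Stop → 1
Jan 7 12:15 end Old-Town Stop → 0
Jan 7 14:45 start Museum Lunch → 1
Jan 7 15:00 end Museum Lunch → 0
Jan 7 21:30 start Aquarium Hike → 1
Jan 7 23:45 end Aquarium Hike → 0
Jan 8 08:30 start Castle Visit → 1
Jan 8 10:00 end Castle Visit → 0
Jan 8 18:45 start Observatory Break → 1
Jan 8 20:30 end Observatory Break → 0
Jan 9 07:30 start Harbour Visit → 1
Jan 9 09:15 start Museum Hike → 2
Jan 9 10:00 end Museum Hike → 1
Jan 9 11:00 end Harbour Visit → 0
Peak is 2, at Jan 9 09:15 (Harbour Visit, Museum Hike).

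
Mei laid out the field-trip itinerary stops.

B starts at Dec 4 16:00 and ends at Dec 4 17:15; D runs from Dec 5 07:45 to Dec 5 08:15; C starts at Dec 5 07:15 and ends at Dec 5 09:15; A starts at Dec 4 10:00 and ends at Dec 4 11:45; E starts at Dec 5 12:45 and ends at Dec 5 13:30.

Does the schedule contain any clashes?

Yes

Check each pair: they overlap iff neither finishes before the other starts.
Sorted by start: A, B, C, D, E.
B starts after A ends; A is clear from here.
C starts after B ends; B is clear from here.
D starts before C ends → C and D overlap.
That's a conflict, so the schedule is not conflict-free.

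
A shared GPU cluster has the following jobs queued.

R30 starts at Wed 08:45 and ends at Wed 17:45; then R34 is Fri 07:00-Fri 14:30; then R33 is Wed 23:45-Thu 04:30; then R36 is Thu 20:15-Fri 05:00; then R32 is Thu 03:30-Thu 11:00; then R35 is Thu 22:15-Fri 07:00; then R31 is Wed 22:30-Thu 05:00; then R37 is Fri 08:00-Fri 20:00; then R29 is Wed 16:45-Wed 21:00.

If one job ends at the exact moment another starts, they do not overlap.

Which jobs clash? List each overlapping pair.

R29 & R30, R31 & R32, R31 & R33, R32 & R33, R34 & R37, R35 & R36

Sorted by start: R30, R29, R31, R33, R32, R36, R35, R34, R37.
R29 starts before R30 ends → R30 and R29 overlap.
R31 starts after R30 ends — done with R30.
R31 starts after R29 ends — done with R29.
R33 starts before R31 ends → R31 and R33 overlap.
R32 starts before R31 ends → R31 and R32 overlap.
R36 starts after R31 ends — done with R31.
R32 starts before R33 ends → R33 and R32 overlap.
R36 starts after R33 ends — done with R33.
R36 starts after R32 ends — done with R32.
R35 starts before R36 ends → R36 and R35 overlap.
R34 starts after R36 ends — done with R36.
R34 starts exactly when R35 ends (back-to-back, no overlap) — done with R35.
R37 starts before R34 ends → R34 and R37 overlap.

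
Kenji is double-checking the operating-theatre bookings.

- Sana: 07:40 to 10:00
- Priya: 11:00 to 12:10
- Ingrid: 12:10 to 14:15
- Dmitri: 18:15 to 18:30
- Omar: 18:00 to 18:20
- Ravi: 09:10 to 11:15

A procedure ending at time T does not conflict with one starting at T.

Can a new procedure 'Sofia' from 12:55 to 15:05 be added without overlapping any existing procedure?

Sana: ends 10:00 at or before Sofia starts 12:55 → clear.
Ravi: ends 11:15 at or before Sofia starts 12:55 → clear.
Priya: ends 12:10 at or before Sofia starts 12:55 → clear.
Ingrid: starts 12:10 before Sofia ends 15:05, and ends 14:15 after Sofia starts 12:55 → overlap.
Omar: starts 18:00 at or after Sofia ends 15:05 → clear.
Dmitri: starts 18:15 at or after Sofia ends 15:05 → clear.
Sofia overlaps Ingrid.

No — it overlaps Ingrid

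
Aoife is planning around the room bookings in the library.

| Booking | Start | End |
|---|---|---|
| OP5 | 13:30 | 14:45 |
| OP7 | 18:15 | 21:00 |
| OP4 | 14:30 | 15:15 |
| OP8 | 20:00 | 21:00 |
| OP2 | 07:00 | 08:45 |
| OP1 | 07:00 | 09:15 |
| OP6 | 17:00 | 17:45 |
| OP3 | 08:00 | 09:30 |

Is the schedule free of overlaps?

No

Sorted by start: OP1, OP2, OP3, OP5, OP4, OP6, OP7, OP8.
OP2 starts before OP1 ends → OP1 and OP2 overlap.
That's a conflict, so the schedule is not conflict-free.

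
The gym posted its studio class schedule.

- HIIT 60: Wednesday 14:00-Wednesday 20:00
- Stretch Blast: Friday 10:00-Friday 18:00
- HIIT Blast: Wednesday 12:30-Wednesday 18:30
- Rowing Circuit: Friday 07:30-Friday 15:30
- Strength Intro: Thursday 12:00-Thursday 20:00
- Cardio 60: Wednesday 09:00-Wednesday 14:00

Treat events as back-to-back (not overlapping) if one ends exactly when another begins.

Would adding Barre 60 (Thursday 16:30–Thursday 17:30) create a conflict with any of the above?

Cardio 60: ends Wednesday 14:00 at or before Barre 60 starts Thursday 16:30 → clear.
HIIT Blast: ends Wednesday 18:30 at or before Barre 60 starts Thursday 16:30 → clear.
HIIT 60: ends Wednesday 20:00 at or before Barre 60 starts Thursday 16:30 → clear.
Strength Intro: starts Thursday 12:00 before Barre 60 ends Thursday 17:30, and ends Thursday 20:00 after Barre 60 starts Thursday 16:30 → overlap.
Rowing Circuit: starts Friday 07:30 at or after Barre 60 ends Thursday 17:30 → clear.
Stretch Blast: starts Friday 10:00 at or after Barre 60 ends Thursday 17:30 → clear.
Barre 60 overlaps Strength Intro.

Yes — it overlaps Strength Intro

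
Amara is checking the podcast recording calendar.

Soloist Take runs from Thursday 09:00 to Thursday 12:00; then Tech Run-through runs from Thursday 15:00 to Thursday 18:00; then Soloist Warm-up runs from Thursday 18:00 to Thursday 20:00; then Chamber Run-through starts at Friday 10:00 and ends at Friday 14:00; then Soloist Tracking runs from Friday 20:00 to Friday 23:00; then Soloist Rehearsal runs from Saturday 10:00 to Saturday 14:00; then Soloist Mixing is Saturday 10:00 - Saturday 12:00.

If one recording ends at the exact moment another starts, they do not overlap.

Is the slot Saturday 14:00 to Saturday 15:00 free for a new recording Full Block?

Soloist Take: ends Thursday 12:00 at or before Full Block starts Saturday 14:00 → clear.
Tech Run-through: ends Thursday 18:00 at or before Full Block starts Saturday 14:00 → clear.
Soloist Warm-up: ends Thursday 20:00 at or before Full Block starts Saturday 14:00 → clear.
Chamber Run-through: ends Friday 14:00 at or before Full Block starts Saturday 14:00 → clear.
Soloist Tracking: ends Friday 23:00 at or before Full Block starts Saturday 14:00 → clear.
Soloist Rehearsal: ends Saturday 14:00 at or before Full Block starts Saturday 14:00 → clear.
Soloist Mixing: ends Saturday 12:00 at or before Full Block starts Saturday 14:00 → clear.

Yes — the slot is free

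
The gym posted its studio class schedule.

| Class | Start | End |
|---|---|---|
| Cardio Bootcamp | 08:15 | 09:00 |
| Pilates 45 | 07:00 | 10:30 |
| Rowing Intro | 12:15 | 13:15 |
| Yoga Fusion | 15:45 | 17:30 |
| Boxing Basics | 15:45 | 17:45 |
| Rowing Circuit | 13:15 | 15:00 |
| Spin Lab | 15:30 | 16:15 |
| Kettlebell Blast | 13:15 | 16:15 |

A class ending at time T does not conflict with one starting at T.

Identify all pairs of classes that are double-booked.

Sorted by start: Pilates 45, Cardio Bootcamp, Rowing Intro, Rowing Circuit, Kettlebell Blast, Spin Lab, Yoga Fusion, Boxing Basics.
Cardio Bootcamp starts before Pilates 45 ends → Pilates 45 and Cardio Bootcamp overlap.
Rowing Intro starts after Pilates 45 ends, so Pilates 45 has no further overlaps.
Rowing Intro starts after Cardio Bootcamp ends, so Cardio Bootcamp has no further overlaps.
Rowing Circuit starts exactly when Rowing Intro ends (back-to-back, no overlap), so Rowing Intro has no further overlaps.
Kettlebell Blast starts before Rowing Circuit ends → Rowing Circuit and Kettlebell Blast overlap.
Spin Lab starts after Rowing Circuit ends, so Rowing Circuit has no further overlaps.
Spin Lab starts before Kettlebell Blast ends → Kettlebell Blast and Spin Lab overlap.
Yoga Fusion starts before Kettlebell Blast ends → Kettlebell Blast and Yoga Fusion overlap.
Boxing Basics starts before Kettlebell Blast ends → Kettlebell Blast and Boxing Basics overlap.
Yoga Fusion starts before Spin Lab ends → Spin Lab and Yoga Fusion overlap.
Boxing Basics starts before Spin Lab ends → Spin Lab and Boxing Basics overlap.
Boxing Basics starts before Yoga Fusion ends → Yoga Fusion and Boxing Basics overlap.

Boxing Basics & Kettlebell Blast, Boxing Basics & Spin Lab, Boxing Basics & Yoga Fusion, Cardio Bootcamp & Pilates 45, Kettlebell Blast & Rowing Circuit, Kettlebell Blast & Spin Lab, Kettlebell Blast & Yoga Fusion, Spin Lab & Yoga Fusion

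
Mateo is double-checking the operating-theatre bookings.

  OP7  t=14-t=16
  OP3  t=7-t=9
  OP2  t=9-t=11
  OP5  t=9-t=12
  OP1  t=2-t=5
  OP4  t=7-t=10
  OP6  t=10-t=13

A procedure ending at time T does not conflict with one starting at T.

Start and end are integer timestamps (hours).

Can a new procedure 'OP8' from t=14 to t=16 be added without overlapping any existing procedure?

No — it overlaps OP7

OP1: ends t=5 at or before OP8 starts t=14 → clear.
OP3: ends t=9 at or before OP8 starts t=14 → clear.
OP4: ends t=10 at or before OP8 starts t=14 → clear.
OP2: ends t=11 at or before OP8 starts t=14 → clear.
OP5: ends t=12 at or before OP8 starts t=14 → clear.
OP6: ends t=13 at or before OP8 starts t=14 → clear.
OP7: starts t=14 before OP8 ends t=16, and ends t=16 after OP8 starts t=14 → overlap.
OP8 overlaps OP7.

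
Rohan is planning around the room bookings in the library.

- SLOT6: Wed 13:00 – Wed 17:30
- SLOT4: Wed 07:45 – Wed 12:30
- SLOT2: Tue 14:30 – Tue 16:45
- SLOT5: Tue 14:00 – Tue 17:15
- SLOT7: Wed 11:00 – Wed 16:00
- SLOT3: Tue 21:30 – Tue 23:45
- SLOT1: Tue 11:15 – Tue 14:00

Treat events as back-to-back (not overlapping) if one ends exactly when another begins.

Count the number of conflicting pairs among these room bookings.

Sorted by start: SLOT1, SLOT5, SLOT2, SLOT3, SLOT4, SLOT7, SLOT6.
SLOT5 starts exactly when SLOT1 ends (back-to-back, no overlap) — done with SLOT1.
SLOT2 starts before SLOT5 ends → SLOT5 and SLOT2 overlap.
SLOT3 starts after SLOT5 ends — done with SLOT5.
SLOT3 starts after SLOT2 ends — done with SLOT2.
SLOT4 starts after SLOT3 ends — done with SLOT3.
SLOT7 starts before SLOT4 ends → SLOT4 and SLOT7 overlap.
SLOT6 starts after SLOT4 ends.
SLOT6 starts before SLOT7 ends → SLOT7 and SLOT6 overlap.
Overlapping pairs: SLOT2 & SLOT5, SLOT4 & SLOT7, SLOT6 & SLOT7 — 3 in total.

3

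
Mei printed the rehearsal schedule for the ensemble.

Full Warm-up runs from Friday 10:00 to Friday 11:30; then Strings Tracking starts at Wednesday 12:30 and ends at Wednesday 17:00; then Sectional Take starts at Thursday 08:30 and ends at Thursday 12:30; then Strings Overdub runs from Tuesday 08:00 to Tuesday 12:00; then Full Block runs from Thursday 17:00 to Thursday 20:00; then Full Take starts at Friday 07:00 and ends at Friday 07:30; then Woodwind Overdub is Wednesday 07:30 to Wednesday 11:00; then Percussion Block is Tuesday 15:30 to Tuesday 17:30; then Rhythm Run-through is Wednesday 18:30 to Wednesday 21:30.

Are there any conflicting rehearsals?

No

Sorted by start: Strings Overdub, Percussion Block, Woodwind Overdub, Strings Tracking, Rhythm Run-through, Sectional Take, Full Block, Full Take, Full Warm-up.
Percussion Block starts after Strings Overdub ends, so nothing later overlaps Strings Overdub either.
Woodwind Overdub starts after Percussion Block ends, so nothing later overlaps Percussion Block either.
Strings Tracking starts after Woodwind Overdub ends, so nothing later overlaps Woodwind Overdub either.
Rhythm Run-through starts after Strings Tracking ends, so nothing later overlaps Strings Tracking either.
Sectional Take starts after Rhythm Run-through ends, so nothing later overlaps Rhythm Run-through either.
Full Block starts after Sectional Take ends, so nothing later overlaps Sectional Take either.
Full Take starts after Full Block ends, so nothing later overlaps Full Block either.
Full Warm-up starts after Full Take ends.
Every pair is clear; the schedule has no overlaps.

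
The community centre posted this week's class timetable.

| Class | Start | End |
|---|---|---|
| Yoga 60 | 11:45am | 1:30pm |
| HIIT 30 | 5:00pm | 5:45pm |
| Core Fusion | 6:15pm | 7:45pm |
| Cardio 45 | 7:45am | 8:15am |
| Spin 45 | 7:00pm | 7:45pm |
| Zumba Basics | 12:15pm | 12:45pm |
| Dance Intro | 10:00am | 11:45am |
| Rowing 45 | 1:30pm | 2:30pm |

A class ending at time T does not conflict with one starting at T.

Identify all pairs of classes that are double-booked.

Check each pair: they overlap iff neither finishes before the other starts.
Sorted by start: Cardio 45, Dance Intro, Yoga 60, Zumba Basics, Rowing 45, HIIT 30, Core Fusion, Spin 45.
Dance Intro starts after Cardio 45 ends; Cardio 45 is clear from here.
Yoga 60 starts exactly when Dance Intro ends (back-to-back, no overlap); Dance Intro is clear from here.
Zumba Basics starts before Yoga 60 ends → Yoga 60 and Zumba Basics overlap.
Rowing 45 starts exactly when Yoga 60 ends (back-to-back, no overlap); Yoga 60 is clear from here.
Rowing 45 starts after Zumba Basics ends; Zumba Basics is clear from here.
HIIT 30 starts after Rowing 45 ends; Rowing 45 is clear from here.
Core Fusion starts after HIIT 30 ends; HIIT 30 is clear from here.
Spin 45 starts before Core Fusion ends → Core Fusion and Spin 45 overlap.

Core Fusion & Spin 45, Yoga 60 & Zumba Basics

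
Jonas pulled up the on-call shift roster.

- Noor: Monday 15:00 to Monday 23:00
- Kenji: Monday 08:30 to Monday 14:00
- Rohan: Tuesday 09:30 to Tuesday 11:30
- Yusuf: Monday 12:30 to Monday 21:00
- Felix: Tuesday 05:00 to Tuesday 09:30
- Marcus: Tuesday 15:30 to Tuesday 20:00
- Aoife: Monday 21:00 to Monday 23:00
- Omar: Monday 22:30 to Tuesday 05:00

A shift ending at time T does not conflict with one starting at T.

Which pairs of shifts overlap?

Aoife & Noor, Aoife & Omar, Kenji & Yusuf, Noor & Omar, Noor & Yusuf

Check each pair: they overlap iff neither finishes before the other starts.
Sorted by start: Kenji, Yusuf, Noor, Aoife, Omar, Felix, Rohan, Marcus.
Yusuf starts before Kenji ends → Kenji and Yusuf overlap.
Noor starts after Kenji ends; Kenji is clear from here.
Noor starts before Yusuf ends → Yusuf and Noor overlap.
Aoife starts exactly when Yusuf ends (back-to-back, no overlap); Yusuf is clear from here.
Aoife starts before Noor ends → Noor and Aoife overlap.
Omar starts before Noor ends → Noor and Omar overlap.
Felix starts after Noor ends; Noor is clear from here.
Omar starts before Aoife ends → Aoife and Omar overlap.
Felix starts after Aoife ends; Aoife is clear from here.
Felix starts exactly when Omar ends (back-to-back, no overlap); Omar is clear from here.
Rohan starts exactly when Felix ends (back-to-back, no overlap); Felix is clear from here.
Marcus starts after Rohan ends.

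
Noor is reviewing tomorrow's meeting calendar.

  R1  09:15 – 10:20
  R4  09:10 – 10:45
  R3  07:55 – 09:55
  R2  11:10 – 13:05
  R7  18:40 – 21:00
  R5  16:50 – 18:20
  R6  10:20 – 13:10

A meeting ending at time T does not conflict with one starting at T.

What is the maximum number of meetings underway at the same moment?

3

Sweep the timeline, counting +1 at each start and −1 at each end (ends before starts at a tie):
07:55 start R3 → 1
09:10 start R4 → 2
09:15 start R1 → 3
09:55 end R3 → 2
10:20 end R1 → 1
10:20 start R6 → 2
10:45 end R4 → 1
11:10 start R2 → 2
13:05 end R2 → 1
13:10 end R6 → 0
16:50 start R5 → 1
18:20 end R5 → 0
18:40 start R7 → 1
21:00 end R7 → 0
Peak is 3, at 09:15 (R1, R3, R4).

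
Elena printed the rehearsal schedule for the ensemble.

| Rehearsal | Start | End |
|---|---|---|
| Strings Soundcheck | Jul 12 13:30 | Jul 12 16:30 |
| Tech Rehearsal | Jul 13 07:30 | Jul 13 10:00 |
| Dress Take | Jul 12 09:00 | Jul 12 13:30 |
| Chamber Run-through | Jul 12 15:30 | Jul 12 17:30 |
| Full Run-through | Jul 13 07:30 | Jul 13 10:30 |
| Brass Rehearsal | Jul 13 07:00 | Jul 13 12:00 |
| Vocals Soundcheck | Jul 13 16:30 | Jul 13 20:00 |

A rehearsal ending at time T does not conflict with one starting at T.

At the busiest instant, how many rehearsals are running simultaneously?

3

Walk through starts and ends in time order (an end at T is processed before a start at T):
Jul 12 09:00 start Dress Take → 1
Jul 12 13:30 end Dress Take → 0
Jul 12 13:30 start Strings Soundcheck → 1
Jul 12 15:30 start Chamber Run-through → 2
Jul 12 16:30 end Strings Soundcheck → 1
Jul 12 17:30 end Chamber Run-through → 0
Jul 13 07:00 start Brass Rehearsal → 1
Jul 13 07:30 start Full Run-through → 2
Jul 13 07:30 start Tech Rehearsal → 3
Jul 13 10:00 end Tech Rehearsal → 2
Jul 13 10:30 end Full Run-through → 1
Jul 13 12:00 end Brass Rehearsal → 0
Jul 13 16:30 start Vocals Soundcheck → 1
Jul 13 20:00 end Vocals Soundcheck → 0
Peak is 3, at Jul 13 07:30 (Brass Rehearsal, Full Run-through, Tech Rehearsal).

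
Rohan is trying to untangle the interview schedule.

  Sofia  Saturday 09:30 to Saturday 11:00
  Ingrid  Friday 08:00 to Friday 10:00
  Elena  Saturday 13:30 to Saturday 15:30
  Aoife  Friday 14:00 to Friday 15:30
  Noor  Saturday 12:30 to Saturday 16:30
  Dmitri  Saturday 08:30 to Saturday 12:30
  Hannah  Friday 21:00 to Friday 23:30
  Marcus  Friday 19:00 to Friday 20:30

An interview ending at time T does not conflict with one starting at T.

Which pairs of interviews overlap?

Dmitri & Sofia, Elena & Noor

Sorted by start: Ingrid, Aoife, Marcus, Hannah, Dmitri, Sofia, Noor, Elena.
Aoife starts after Ingrid ends — done with Ingrid.
Marcus starts after Aoife ends — done with Aoife.
Hannah starts after Marcus ends — done with Marcus.
Dmitri starts after Hannah ends — done with Hannah.
Sofia starts before Dmitri ends → Dmitri and Sofia overlap.
Noor starts exactly when Dmitri ends (back-to-back, no overlap) — done with Dmitri.
Noor starts after Sofia ends — done with Sofia.
Elena starts before Noor ends → Noor and Elena overlap.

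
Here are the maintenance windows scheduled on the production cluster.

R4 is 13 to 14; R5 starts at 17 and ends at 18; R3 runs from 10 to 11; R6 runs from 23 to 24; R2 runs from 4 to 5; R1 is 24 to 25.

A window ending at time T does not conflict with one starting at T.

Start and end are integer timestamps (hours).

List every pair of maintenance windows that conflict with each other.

none

Sorted by start: R2, R3, R4, R5, R6, R1.
R3 starts after R2 ends; R2 is clear from here.
R4 starts after R3 ends; R3 is clear from here.
R5 starts after R4 ends; R4 is clear from here.
R6 starts after R5 ends; R5 is clear from here.
R1 starts exactly when R6 ends (back-to-back, no overlap).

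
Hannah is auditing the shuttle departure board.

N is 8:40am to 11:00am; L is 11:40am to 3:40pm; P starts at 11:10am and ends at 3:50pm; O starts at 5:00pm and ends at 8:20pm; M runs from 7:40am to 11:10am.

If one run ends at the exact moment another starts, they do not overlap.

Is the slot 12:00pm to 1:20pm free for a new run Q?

M: ends 11:10am at or before Q starts 12:00pm → clear.
N: ends 11:00am at or before Q starts 12:00pm → clear.
P: starts 11:10am before Q ends 1:20pm, and ends 3:50pm after Q starts 12:00pm → overlap.
L: starts 11:40am before Q ends 1:20pm, and ends 3:40pm after Q starts 12:00pm → overlap.
O: starts 5:00pm at or after Q ends 1:20pm → clear.
Q overlaps L, P.

No — it overlaps L, P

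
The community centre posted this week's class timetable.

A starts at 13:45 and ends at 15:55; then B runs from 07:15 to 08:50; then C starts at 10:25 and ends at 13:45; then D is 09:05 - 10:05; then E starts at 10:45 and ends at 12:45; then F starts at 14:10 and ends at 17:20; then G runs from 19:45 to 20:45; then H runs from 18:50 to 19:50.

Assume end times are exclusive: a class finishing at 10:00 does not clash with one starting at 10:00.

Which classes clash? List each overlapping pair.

Sorted by start: B, D, C, E, A, F, H, G.
D starts after B ends — done with B.
C starts after D ends — done with D.
E starts before C ends → C and E overlap.
A starts exactly when C ends (back-to-back, no overlap) — done with C.
A starts after E ends — done with E.
F starts before A ends → A and F overlap.
H starts after A ends — done with A.
H starts after F ends — done with F.
G starts before H ends → H and G overlap.

A & F, C & E, G & H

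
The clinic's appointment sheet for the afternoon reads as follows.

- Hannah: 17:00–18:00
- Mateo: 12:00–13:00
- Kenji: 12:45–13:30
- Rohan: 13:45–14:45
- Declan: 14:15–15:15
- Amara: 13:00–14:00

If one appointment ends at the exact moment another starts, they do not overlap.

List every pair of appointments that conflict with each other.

Amara & Kenji, Amara & Rohan, Declan & Rohan, Kenji & Mateo

Sorted by start: Mateo, Kenji, Amara, Rohan, Declan, Hannah.
Kenji starts before Mateo ends → Mateo and Kenji overlap.
Amara starts exactly when Mateo ends (back-to-back, no overlap), so nothing later overlaps Mateo either.
Amara starts before Kenji ends → Kenji and Amara overlap.
Rohan starts after Kenji ends, so nothing later overlaps Kenji either.
Rohan starts before Amara ends → Amara and Rohan overlap.
Declan starts after Amara ends, so nothing later overlaps Amara either.
Declan starts before Rohan ends → Rohan and Declan overlap.
Hannah starts after Rohan ends.
Hannah starts after Declan ends.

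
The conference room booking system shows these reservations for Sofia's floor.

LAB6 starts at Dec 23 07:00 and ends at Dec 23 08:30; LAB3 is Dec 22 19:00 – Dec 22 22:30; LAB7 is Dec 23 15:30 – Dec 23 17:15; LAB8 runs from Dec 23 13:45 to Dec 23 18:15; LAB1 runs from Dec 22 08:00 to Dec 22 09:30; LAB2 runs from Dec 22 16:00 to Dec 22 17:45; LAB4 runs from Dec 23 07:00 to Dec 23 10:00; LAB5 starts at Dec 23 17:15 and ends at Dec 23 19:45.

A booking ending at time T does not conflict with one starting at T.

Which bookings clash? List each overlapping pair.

LAB4 & LAB6, LAB5 & LAB8, LAB7 & LAB8

Sorted by start: LAB1, LAB2, LAB3, LAB4, LAB6, LAB8, LAB7, LAB5.
LAB2 starts after LAB1 ends; LAB1 is clear from here.
LAB3 starts after LAB2 ends; LAB2 is clear from here.
LAB4 starts after LAB3 ends; LAB3 is clear from here.
LAB6 starts before LAB4 ends → LAB4 and LAB6 overlap.
LAB8 starts after LAB4 ends; LAB4 is clear from here.
LAB8 starts after LAB6 ends; LAB6 is clear from here.
LAB7 starts before LAB8 ends → LAB8 and LAB7 overlap.
LAB5 starts before LAB8 ends → LAB8 and LAB5 overlap.
LAB5 starts exactly when LAB7 ends (back-to-back, no overlap).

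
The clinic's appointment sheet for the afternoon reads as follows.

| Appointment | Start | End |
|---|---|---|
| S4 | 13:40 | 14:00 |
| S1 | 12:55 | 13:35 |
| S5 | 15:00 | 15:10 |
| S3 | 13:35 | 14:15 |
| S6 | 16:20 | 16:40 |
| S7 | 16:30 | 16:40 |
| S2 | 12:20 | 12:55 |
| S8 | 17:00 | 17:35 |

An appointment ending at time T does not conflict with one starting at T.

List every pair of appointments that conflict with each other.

Sorted by start: S2, S1, S3, S4, S5, S6, S7, S8.
S1 starts exactly when S2 ends (back-to-back, no overlap); S2 is clear from here.
S3 starts exactly when S1 ends (back-to-back, no overlap); S1 is clear from here.
S4 starts before S3 ends → S3 and S4 overlap.
S5 starts after S3 ends; S3 is clear from here.
S5 starts after S4 ends; S4 is clear from here.
S6 starts after S5 ends; S5 is clear from here.
S7 starts before S6 ends → S6 and S7 overlap.
S8 starts after S6 ends.
S8 starts after S7 ends.

S3 & S4, S6 & S7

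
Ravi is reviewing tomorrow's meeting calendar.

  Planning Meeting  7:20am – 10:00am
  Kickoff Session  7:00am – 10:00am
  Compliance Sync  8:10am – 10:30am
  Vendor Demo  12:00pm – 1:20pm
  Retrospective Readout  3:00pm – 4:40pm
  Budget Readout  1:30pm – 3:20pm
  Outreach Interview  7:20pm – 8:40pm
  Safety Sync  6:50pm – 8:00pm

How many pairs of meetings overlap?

5

Sorted by start: Kickoff Session, Planning Meeting, Compliance Sync, Vendor Demo, Budget Readout, Retrospective Readout, Safety Sync, Outreach Interview.
Planning Meeting starts before Kickoff Session ends → Kickoff Session and Planning Meeting overlap.
Compliance Sync starts before Kickoff Session ends → Kickoff Session and Compliance Sync overlap.
Vendor Demo starts after Kickoff Session ends, so Kickoff Session has no further overlaps.
Compliance Sync starts before Planning Meeting ends → Planning Meeting and Compliance Sync overlap.
Vendor Demo starts after Planning Meeting ends, so Planning Meeting has no further overlaps.
Vendor Demo starts after Compliance Sync ends, so Compliance Sync has no further overlaps.
Budget Readout starts after Vendor Demo ends, so Vendor Demo has no further overlaps.
Retrospective Readout starts before Budget Readout ends → Budget Readout and Retrospective Readout overlap.
Safety Sync starts after Budget Readout ends, so Budget Readout has no further overlaps.
Safety Sync starts after Retrospective Readout ends, so Retrospective Readout has no further overlaps.
Outreach Interview starts before Safety Sync ends → Safety Sync and Outreach Interview overlap.
Overlapping pairs: Budget Readout & Retrospective Readout, Compliance Sync & Kickoff Session, Compliance Sync & Planning Meeting, Kickoff Session & Planning Meeting, Outreach Interview & Safety Sync — 5 in total.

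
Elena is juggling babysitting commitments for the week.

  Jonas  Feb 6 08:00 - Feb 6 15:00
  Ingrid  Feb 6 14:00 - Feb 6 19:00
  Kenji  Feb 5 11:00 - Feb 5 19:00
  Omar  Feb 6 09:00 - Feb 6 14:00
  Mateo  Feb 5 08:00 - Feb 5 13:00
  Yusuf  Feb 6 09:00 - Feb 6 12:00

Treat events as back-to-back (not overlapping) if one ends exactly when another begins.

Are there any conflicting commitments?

Yes

Two intervals overlap when each starts before the other ends.
Sorted by start: Mateo, Kenji, Jonas, Omar, Yusuf, Ingrid.
Kenji starts before Mateo ends → Mateo and Kenji overlap.
That's a conflict, so the schedule is not conflict-free.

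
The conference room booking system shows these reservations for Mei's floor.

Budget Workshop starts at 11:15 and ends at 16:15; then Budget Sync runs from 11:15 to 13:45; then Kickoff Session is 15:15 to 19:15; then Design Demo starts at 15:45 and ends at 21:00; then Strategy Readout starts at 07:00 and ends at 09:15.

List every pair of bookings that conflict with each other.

Budget Sync & Budget Workshop, Budget Workshop & Design Demo, Budget Workshop & Kickoff Session, Design Demo & Kickoff Session

Sorted by start: Strategy Readout, Budget Workshop, Budget Sync, Kickoff Session, Design Demo.
Budget Workshop starts after Strategy Readout ends; Strategy Readout is clear from here.
Budget Sync starts before Budget Workshop ends → Budget Workshop and Budget Sync overlap.
Kickoff Session starts before Budget Workshop ends → Budget Workshop and Kickoff Session overlap.
Design Demo starts before Budget Workshop ends → Budget Workshop and Design Demo overlap.
Kickoff Session starts after Budget Sync ends; Budget Sync is clear from here.
Design Demo starts before Kickoff Session ends → Kickoff Session and Design Demo overlap.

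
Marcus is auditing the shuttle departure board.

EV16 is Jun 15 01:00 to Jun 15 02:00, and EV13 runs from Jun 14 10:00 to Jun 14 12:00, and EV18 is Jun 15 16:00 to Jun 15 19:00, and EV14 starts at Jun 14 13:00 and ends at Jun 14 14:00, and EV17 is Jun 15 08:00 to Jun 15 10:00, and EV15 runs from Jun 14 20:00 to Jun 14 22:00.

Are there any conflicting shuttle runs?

No

Check each pair: they overlap iff neither finishes before the other starts.
Sorted by start: EV13, EV14, EV15, EV16, EV17, EV18.
EV14 starts after EV13 ends, so nothing later overlaps EV13 either.
EV15 starts after EV14 ends, so nothing later overlaps EV14 either.
EV16 starts after EV15 ends, so nothing later overlaps EV15 either.
EV17 starts after EV16 ends, so nothing later overlaps EV16 either.
EV18 starts after EV17 ends.
Every pair is clear; the schedule has no overlaps.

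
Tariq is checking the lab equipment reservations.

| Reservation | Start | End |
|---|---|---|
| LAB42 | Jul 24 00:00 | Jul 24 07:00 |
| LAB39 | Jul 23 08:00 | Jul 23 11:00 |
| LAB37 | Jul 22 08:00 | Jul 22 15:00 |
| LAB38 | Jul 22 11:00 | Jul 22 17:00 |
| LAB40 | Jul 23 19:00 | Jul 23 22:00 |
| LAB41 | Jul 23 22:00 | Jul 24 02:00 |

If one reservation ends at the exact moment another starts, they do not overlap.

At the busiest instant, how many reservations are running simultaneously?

Sort all start/end points and keep a running count:
Jul 22 08:00 start LAB37 → 1
Jul 22 11:00 start LAB38 → 2
Jul 22 15:00 end LAB37 → 1
Jul 22 17:00 end LAB38 → 0
Jul 23 08:00 start LAB39 → 1
Jul 23 11:00 end LAB39 → 0
Jul 23 19:00 start LAB40 → 1
Jul 23 22:00 end LAB40 → 0
Jul 23 22:00 start LAB41 → 1
Jul 24 00:00 start LAB42 → 2
Jul 24 02:00 end LAB41 → 1
Jul 24 07:00 end LAB42 → 0
Peak is 2, at Jul 22 11:00 (LAB37, LAB38).

2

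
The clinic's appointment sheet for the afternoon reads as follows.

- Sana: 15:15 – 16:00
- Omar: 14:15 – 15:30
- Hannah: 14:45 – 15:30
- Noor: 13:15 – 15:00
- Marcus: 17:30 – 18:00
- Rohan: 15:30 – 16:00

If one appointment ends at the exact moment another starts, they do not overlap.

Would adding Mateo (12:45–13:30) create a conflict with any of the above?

Noor: starts 13:15 before Mateo ends 13:30, and ends 15:00 after Mateo starts 12:45 → overlap.
Omar: starts 14:15 at or after Mateo ends 13:30 → clear.
Hannah: starts 14:45 at or after Mateo ends 13:30 → clear.
Sana: starts 15:15 at or after Mateo ends 13:30 → clear.
Rohan: starts 15:30 at or after Mateo ends 13:30 → clear.
Marcus: starts 17:30 at or after Mateo ends 13:30 → clear.
Mateo overlaps Noor.

Yes — it overlaps Noor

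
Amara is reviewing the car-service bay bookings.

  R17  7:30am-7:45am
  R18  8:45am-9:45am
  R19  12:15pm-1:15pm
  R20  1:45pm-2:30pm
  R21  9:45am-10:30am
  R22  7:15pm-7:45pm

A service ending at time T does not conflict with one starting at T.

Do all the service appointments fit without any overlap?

Yes

Sorted by start: R17, R18, R21, R19, R20, R22.
R18 starts after R17 ends — done with R17.
R21 starts exactly when R18 ends (back-to-back, no overlap) — done with R18.
R19 starts after R21 ends — done with R21.
R20 starts after R19 ends — done with R19.
R22 starts after R20 ends.
Every pair is clear; the schedule has no overlaps.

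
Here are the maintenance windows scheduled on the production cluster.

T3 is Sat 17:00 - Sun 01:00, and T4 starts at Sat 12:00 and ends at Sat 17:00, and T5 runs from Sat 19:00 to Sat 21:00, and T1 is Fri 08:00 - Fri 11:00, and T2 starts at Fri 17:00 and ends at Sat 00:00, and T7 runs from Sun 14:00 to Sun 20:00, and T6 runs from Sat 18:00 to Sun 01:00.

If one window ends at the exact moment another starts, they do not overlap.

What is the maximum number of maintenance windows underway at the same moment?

3

Sweep the timeline, counting +1 at each start and −1 at each end (ends before starts at a tie):
Fri 08:00 start T1 → 1
Fri 11:00 end T1 → 0
Fri 17:00 start T2 → 1
Sat 00:00 end T2 → 0
Sat 12:00 start T4 → 1
Sat 17:00 end T4 → 0
Sat 17:00 start T3 → 1
Sat 18:00 start T6 → 2
Sat 19:00 start T5 → 3
Sat 21:00 end T5 → 2
Sun 01:00 end T3 → 1
Sun 01:00 end T6 → 0
Sun 14:00 start T7 → 1
Sun 20:00 end T7 → 0
Peak is 3, at Sat 19:00 (T3, T5, T6).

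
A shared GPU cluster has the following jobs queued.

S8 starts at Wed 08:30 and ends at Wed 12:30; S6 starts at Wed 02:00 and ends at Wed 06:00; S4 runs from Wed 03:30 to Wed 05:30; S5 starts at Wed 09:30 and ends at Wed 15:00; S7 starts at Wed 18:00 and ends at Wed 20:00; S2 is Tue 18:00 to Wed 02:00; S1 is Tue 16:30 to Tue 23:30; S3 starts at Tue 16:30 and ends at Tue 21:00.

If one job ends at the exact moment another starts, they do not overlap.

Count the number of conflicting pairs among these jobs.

5

Check each pair: they overlap iff neither finishes before the other starts.
Sorted by start: S1, S3, S2, S6, S4, S8, S5, S7.
S3 starts before S1 ends → S1 and S3 overlap.
S2 starts before S1 ends → S1 and S2 overlap.
S6 starts after S1 ends, so S1 has no further overlaps.
S2 starts before S3 ends → S3 and S2 overlap.
S6 starts after S3 ends, so S3 has no further overlaps.
S6 starts exactly when S2 ends (back-to-back, no overlap), so S2 has no further overlaps.
S4 starts before S6 ends → S6 and S4 overlap.
S8 starts after S6 ends, so S6 has no further overlaps.
S8 starts after S4 ends, so S4 has no further overlaps.
S5 starts before S8 ends → S8 and S5 overlap.
S7 starts after S8 ends.
S7 starts after S5 ends.
Overlapping pairs: S1 & S2, S1 & S3, S2 & S3, S4 & S6, S5 & S8 — 5 in total.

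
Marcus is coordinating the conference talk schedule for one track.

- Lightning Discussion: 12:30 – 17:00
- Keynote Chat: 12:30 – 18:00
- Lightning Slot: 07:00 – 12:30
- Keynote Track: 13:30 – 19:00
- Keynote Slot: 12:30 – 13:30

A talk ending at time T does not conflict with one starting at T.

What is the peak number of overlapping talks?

3

Sweep the timeline, counting +1 at each start and −1 at each end (ends before starts at a tie):
07:00 start Lightning Slot → 1
12:30 end Lightning Slot → 0
12:30 start Keynote Chat → 1
12:30 start Keynote Slot → 2
12:30 start Lightning Discussion → 3
13:30 end Keynote Slot → 2
13:30 start Keynote Track → 3
17:00 end Lightning Discussion → 2
18:00 end Keynote Chat → 1
19:00 end Keynote Track → 0
Peak is 3, at 12:30 (Keynote Chat, Keynote Slot, Lightning Discussion).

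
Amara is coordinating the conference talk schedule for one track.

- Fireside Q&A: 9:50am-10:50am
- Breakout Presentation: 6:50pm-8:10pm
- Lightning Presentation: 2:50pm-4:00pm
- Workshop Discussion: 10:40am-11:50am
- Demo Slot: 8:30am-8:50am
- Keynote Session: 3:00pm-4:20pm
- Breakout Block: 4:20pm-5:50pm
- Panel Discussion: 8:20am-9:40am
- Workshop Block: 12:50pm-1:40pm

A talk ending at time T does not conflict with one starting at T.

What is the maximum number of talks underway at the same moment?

Sweep the timeline, counting +1 at each start and −1 at each end (ends before starts at a tie):
8:20am start Panel Discussion → 1
8:30am start Demo Slot → 2
8:50am end Demo Slot → 1
9:40am end Panel Discussion → 0
9:50am start Fireside Q&A → 1
10:40am start Workshop Discussion → 2
10:50am end Fireside Q&A → 1
11:50am end Workshop Discussion → 0
12:50pm start Workshop Block → 1
1:40pm end Workshop Block → 0
2:50pm start Lightning Presentation → 1
3:00pm start Keynote Session → 2
4:00pm end Lightning Presentation → 1
4:20pm end Keynote Session → 0
4:20pm start Breakout Block → 1
5:50pm end Breakout Block → 0
6:50pm start Breakout Presentation → 1
8:10pm end Breakout Presentation → 0
Peak is 2, at 8:30am (Demo Slot, Panel Discussion).

2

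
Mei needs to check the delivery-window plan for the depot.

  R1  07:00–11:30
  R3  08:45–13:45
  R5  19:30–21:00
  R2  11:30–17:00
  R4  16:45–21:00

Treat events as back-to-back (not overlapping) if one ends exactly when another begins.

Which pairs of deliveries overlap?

Check each pair: they overlap iff neither finishes before the other starts.
Sorted by start: R1, R3, R2, R4, R5.
R3 starts before R1 ends → R1 and R3 overlap.
R2 starts exactly when R1 ends (back-to-back, no overlap), so nothing later overlaps R1 either.
R2 starts before R3 ends → R3 and R2 overlap.
R4 starts after R3 ends, so nothing later overlaps R3 either.
R4 starts before R2 ends → R2 and R4 overlap.
R5 starts after R2 ends.
R5 starts before R4 ends → R4 and R5 overlap.

R1 & R3, R2 & R3, R2 & R4, R4 & R5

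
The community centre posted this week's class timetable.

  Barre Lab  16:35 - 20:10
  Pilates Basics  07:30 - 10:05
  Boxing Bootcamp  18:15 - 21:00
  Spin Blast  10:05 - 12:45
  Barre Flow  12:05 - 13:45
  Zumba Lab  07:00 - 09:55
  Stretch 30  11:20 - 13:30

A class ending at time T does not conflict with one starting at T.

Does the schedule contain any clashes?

Yes

Sorted by start: Zumba Lab, Pilates Basics, Spin Blast, Stretch 30, Barre Flow, Barre Lab, Boxing Bootcamp.
Pilates Basics starts before Zumba Lab ends → Zumba Lab and Pilates Basics overlap.
That's a conflict, so the schedule is not conflict-free.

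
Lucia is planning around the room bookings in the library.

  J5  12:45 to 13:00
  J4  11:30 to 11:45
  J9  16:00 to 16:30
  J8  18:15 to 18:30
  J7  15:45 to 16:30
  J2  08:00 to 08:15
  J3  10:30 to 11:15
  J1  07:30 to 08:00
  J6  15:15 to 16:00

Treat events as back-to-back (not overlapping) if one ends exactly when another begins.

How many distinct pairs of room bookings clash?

2

Two intervals overlap when each starts before the other ends.
Sorted by start: J1, J2, J3, J4, J5, J6, J7, J9, J8.
J2 starts exactly when J1 ends (back-to-back, no overlap), so J1 has no further overlaps.
J3 starts after J2 ends, so J2 has no further overlaps.
J4 starts after J3 ends, so J3 has no further overlaps.
J5 starts after J4 ends, so J4 has no further overlaps.
J6 starts after J5 ends, so J5 has no further overlaps.
J7 starts before J6 ends → J6 and J7 overlap.
J9 starts exactly when J6 ends (back-to-back, no overlap), so J6 has no further overlaps.
J9 starts before J7 ends → J7 and J9 overlap.
J8 starts after J7 ends.
J8 starts after J9 ends.
Overlapping pairs: J6 & J7, J7 & J9 — 2 in total.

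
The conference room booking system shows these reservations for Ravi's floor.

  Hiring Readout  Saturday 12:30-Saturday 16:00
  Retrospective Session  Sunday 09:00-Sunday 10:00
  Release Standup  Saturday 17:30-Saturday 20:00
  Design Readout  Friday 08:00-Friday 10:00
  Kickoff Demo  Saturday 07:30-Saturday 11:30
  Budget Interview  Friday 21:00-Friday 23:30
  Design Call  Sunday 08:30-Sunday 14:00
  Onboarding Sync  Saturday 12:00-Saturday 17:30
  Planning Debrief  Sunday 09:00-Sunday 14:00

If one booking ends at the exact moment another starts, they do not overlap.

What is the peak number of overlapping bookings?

3

Walk through starts and ends in time order (an end at T is processed before a start at T):
Friday 08:00 start Design Readout → 1
Friday 10:00 end Design Readout → 0
Friday 21:00 start Budget Interview → 1
Friday 23:30 end Budget Interview → 0
Saturday 07:30 start Kickoff Demo → 1
Saturday 11:30 end Kickoff Demo → 0
Saturday 12:00 start Onboarding Sync → 1
Saturday 12:30 start Hiring Readout → 2
Saturday 16:00 end Hiring Readout → 1
Saturday 17:30 end Onboarding Sync → 0
Saturday 17:30 start Release Standup → 1
Saturday 20:00 end Release Standup → 0
Sunday 08:30 start Design Call → 1
Sunday 09:00 start Planning Debrief → 2
Sunday 09:00 start Retrospective Session → 3
Sunday 10:00 end Retrospective Session → 2
Sunday 14:00 end Design Call → 1
Sunday 14:00 end Planning Debrief → 0
Peak is 3, at Sunday 09:00 (Design Call, Planning Debrief, Retrospective Session).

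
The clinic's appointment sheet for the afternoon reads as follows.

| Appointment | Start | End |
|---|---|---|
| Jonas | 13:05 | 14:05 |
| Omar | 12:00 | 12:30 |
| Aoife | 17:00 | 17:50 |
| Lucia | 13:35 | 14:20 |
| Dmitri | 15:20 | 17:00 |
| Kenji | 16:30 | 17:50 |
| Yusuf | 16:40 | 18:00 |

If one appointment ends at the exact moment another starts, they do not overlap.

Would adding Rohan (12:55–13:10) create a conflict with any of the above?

Omar: ends 12:30 at or before Rohan starts 12:55 → clear.
Jonas: starts 13:05 before Rohan ends 13:10, and ends 14:05 after Rohan starts 12:55 → overlap.
Lucia: starts 13:35 at or after Rohan ends 13:10 → clear.
Dmitri: starts 15:20 at or after Rohan ends 13:10 → clear.
Kenji: starts 16:30 at or after Rohan ends 13:10 → clear.
Yusuf: starts 16:40 at or after Rohan ends 13:10 → clear.
Aoife: starts 17:00 at or after Rohan ends 13:10 → clear.
Rohan overlaps Jonas.

Yes — it overlaps Jonas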